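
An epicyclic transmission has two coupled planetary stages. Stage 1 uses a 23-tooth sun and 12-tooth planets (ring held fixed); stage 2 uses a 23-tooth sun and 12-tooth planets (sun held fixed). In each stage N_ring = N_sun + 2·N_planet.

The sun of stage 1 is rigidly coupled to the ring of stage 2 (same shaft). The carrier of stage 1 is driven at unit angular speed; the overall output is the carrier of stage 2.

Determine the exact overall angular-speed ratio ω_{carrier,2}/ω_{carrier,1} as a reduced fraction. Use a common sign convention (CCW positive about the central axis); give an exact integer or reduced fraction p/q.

Stage 1: N_ring = 23 + 2·12 = 47
Stage 1: 23(ω_s−ω_c) = −47(ω_r−ω_c),  ω_r=0, ω_c=1
Stage 1: ω_s = 1 − (47/23)(0−1) = 70/23
  ⇒ ω_s¹/ω_c¹ = 70/23
Stage 2: N_ring = 23 + 2·12 = 47
Stage 2: 23(ω_s−ω_c) = −47(ω_r−ω_c),  ω_s=0, ω_r=1
Stage 2: 23(0−ω_c) = −47(1−ω_c)  ⇒  70ω_c = 47  ⇒  ω_c = 47/70
  ⇒ ω_c²/ω_r² = 47/70
Coupling ω_r² = ω_s¹ ⇒ overall = 70/23 × 47/70 = 47/23

47/23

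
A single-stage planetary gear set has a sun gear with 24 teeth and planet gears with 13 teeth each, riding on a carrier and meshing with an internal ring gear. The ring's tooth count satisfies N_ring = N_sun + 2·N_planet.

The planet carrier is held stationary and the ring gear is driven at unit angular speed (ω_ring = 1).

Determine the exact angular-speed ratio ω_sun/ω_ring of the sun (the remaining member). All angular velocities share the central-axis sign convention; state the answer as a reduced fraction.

N_ring = 24 + 2·13 = 50
24(ω_s−ω_c) = −50(ω_r−ω_c),  ω_c=0, ω_r=1
ω_s = 0 − (50/24)(1−0) = -25/12
ω_s/ω_r = -25/12

-25/12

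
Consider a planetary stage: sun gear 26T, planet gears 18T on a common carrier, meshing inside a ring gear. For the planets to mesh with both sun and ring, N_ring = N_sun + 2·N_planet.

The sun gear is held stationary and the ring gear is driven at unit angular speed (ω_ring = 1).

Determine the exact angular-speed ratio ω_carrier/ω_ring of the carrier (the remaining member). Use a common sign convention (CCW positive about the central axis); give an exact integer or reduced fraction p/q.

N_ring = 26 + 2·18 = 62
26(ω_s−ω_c) = −62(ω_r−ω_c),  ω_s=0, ω_r=1
26(0−ω_c) = −62(1−ω_c)  ⇒  88ω_c = 62  ⇒  ω_c = 31/44
ω_c/ω_r = 31/44

31/44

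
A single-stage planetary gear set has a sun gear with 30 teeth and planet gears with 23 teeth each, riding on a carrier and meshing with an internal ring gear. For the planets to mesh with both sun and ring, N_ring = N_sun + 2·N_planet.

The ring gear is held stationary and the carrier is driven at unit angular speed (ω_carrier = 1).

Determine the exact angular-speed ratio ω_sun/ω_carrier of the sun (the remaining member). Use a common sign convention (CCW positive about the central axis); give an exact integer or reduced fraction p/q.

N_ring = 30 + 2·23 = 76
30(ω_s−ω_c) = −76(ω_r−ω_c),  ω_r=0, ω_c=1
ω_s = 1 − (76/30)(0−1) = 53/15
ω_s/ω_c = 53/15

53/15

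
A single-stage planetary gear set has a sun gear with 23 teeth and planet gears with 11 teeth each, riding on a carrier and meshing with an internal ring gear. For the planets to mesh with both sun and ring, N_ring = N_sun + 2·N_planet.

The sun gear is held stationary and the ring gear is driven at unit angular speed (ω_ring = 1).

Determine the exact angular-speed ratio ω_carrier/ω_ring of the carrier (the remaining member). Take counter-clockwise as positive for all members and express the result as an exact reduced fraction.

45/68

N_ring = 23 + 2·11 = 45
23(ω_s−ω_c) = −45(ω_r−ω_c),  ω_s=0, ω_r=1
23(0−ω_c) = −45(1−ω_c)  ⇒  68ω_c = 45  ⇒  ω_c = 45/68
ω_c/ω_r = 45/68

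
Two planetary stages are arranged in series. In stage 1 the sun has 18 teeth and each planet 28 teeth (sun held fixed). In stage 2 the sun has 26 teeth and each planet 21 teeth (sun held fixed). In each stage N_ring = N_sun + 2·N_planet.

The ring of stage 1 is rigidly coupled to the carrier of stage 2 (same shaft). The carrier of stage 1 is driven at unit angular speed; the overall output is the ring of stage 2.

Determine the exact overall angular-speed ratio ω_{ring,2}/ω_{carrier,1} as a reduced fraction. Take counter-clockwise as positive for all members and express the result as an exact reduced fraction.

Stage 1: N_ring = 18 + 2·28 = 74
Stage 1: 18(ω_s−ω_c) = −74(ω_r−ω_c),  ω_s=0, ω_c=1
Stage 1: ω_r = 1 − (18/74)(0−1) = 46/37
  ⇒ ω_r¹/ω_c¹ = 46/37
Stage 2: N_ring = 26 + 2·21 = 68
Stage 2: 26(ω_s−ω_c) = −68(ω_r−ω_c),  ω_s=0, ω_c=1
Stage 2: ω_r = 1 − (26/68)(0−1) = 47/34
  ⇒ ω_r²/ω_c² = 47/34
Coupling ω_c² = ω_r¹ ⇒ overall = 46/37 × 47/34 = 1081/629

1081/629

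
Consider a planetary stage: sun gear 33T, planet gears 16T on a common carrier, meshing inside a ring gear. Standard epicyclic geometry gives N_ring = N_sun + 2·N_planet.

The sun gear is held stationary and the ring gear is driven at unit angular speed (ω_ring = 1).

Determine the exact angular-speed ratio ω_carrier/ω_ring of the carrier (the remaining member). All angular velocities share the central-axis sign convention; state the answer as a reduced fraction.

65/98

N_ring = 33 + 2·16 = 65
33(ω_s−ω_c) = −65(ω_r−ω_c),  ω_s=0, ω_r=1
33(0−ω_c) = −65(1−ω_c)  ⇒  98ω_c = 65  ⇒  ω_c = 65/98
ω_c/ω_r = 65/98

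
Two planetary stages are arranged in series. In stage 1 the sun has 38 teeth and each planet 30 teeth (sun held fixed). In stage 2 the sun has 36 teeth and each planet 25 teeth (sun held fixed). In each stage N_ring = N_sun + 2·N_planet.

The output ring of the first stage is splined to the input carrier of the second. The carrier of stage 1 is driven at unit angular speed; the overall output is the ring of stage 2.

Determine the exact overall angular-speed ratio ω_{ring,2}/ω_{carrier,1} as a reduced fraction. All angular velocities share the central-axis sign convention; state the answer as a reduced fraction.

Stage 1: N_ring = 38 + 2·30 = 98
Stage 1: 38(ω_s−ω_c) = −98(ω_r−ω_c),  ω_s=0, ω_c=1
Stage 1: ω_r = 1 − (38/98)(0−1) = 68/49
  ⇒ ω_r¹/ω_c¹ = 68/49
Stage 2: N_ring = 36 + 2·25 = 86
Stage 2: 36(ω_s−ω_c) = −86(ω_r−ω_c),  ω_s=0, ω_c=1
Stage 2: ω_r = 1 − (36/86)(0−1) = 61/43
  ⇒ ω_r²/ω_c² = 61/43
Coupling ω_c² = ω_r¹ ⇒ overall = 68/49 × 61/43 = 4148/2107

4148/2107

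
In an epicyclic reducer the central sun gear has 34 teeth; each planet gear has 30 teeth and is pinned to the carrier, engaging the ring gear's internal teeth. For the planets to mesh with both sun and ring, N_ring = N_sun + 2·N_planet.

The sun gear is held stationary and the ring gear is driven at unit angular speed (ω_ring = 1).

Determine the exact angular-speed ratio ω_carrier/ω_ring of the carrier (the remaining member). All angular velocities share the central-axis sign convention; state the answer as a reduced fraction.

N_ring = 34 + 2·30 = 94
34(ω_s−ω_c) = −94(ω_r−ω_c),  ω_s=0, ω_r=1
34(0−ω_c) = −94(1−ω_c)  ⇒  128ω_c = 94  ⇒  ω_c = 47/64
ω_c/ω_r = 47/64

47/64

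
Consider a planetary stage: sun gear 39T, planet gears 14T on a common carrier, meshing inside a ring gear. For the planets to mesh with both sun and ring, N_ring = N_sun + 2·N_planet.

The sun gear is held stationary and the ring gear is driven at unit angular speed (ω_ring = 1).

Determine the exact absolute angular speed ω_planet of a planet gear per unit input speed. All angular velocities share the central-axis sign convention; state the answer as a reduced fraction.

67/28

N_ring = 39 + 2·14 = 67
39(ω_s−ω_c) = −67(ω_r−ω_c),  ω_s=0, ω_r=1
39(0−ω_c) = −67(1−ω_c)  ⇒  106ω_c = 67  ⇒  ω_c = 67/106
sun–planet: 39·(0−67/106) = −14·(ω_p−ω_c)  ⇒  ω_p−ω_c = −(39/14)·(-67/106) = 2613/1484
ω_p = 67/106 + 2613/1484 = 67/28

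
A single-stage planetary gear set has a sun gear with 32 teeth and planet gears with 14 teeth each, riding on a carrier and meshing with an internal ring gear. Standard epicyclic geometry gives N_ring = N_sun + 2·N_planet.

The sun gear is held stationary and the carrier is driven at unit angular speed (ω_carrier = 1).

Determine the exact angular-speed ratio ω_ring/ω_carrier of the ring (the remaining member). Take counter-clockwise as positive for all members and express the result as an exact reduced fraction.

23/15

N_ring = 32 + 2·14 = 60
32(ω_s−ω_c) = −60(ω_r−ω_c),  ω_s=0, ω_c=1
ω_r = 1 − (32/60)(0−1) = 23/15
ω_r/ω_c = 23/15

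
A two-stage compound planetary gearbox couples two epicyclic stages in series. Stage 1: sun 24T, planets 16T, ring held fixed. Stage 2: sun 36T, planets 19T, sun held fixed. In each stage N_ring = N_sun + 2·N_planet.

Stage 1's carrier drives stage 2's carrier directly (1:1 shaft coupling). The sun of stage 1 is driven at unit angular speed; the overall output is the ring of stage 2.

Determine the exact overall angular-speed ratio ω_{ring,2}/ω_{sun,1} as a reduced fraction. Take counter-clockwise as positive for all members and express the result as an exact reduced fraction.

33/74

Stage 1: N_ring = 24 + 2·16 = 56
Stage 1: 24(ω_s−ω_c) = −56(ω_r−ω_c),  ω_r=0, ω_s=1
Stage 1: 24(1−ω_c) = −56(0−ω_c)  ⇒  80ω_c = 24  ⇒  ω_c = 3/10
  ⇒ ω_c¹/ω_s¹ = 3/10
Stage 2: N_ring = 36 + 2·19 = 74
Stage 2: 36(ω_s−ω_c) = −74(ω_r−ω_c),  ω_s=0, ω_c=1
Stage 2: ω_r = 1 − (36/74)(0−1) = 55/37
  ⇒ ω_r²/ω_c² = 55/37
Coupling ω_c² = ω_c¹ ⇒ overall = 3/10 × 55/37 = 33/74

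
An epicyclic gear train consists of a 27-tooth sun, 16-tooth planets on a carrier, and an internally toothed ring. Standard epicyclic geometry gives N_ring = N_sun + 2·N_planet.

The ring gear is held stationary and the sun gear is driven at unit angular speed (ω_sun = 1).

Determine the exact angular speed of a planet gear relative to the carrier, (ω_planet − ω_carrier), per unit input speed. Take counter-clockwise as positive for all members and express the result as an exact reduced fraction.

N_ring = 27 + 2·16 = 59
27(ω_s−ω_c) = −59(ω_r−ω_c),  ω_r=0, ω_s=1
27(1−ω_c) = −59(0−ω_c)  ⇒  86ω_c = 27  ⇒  ω_c = 27/86
sun–planet: 27·(1−27/86) = −16·(ω_p−ω_c)  ⇒  ω_p−ω_c = −(27/16)·(59/86) = -1593/1376

-1593/1376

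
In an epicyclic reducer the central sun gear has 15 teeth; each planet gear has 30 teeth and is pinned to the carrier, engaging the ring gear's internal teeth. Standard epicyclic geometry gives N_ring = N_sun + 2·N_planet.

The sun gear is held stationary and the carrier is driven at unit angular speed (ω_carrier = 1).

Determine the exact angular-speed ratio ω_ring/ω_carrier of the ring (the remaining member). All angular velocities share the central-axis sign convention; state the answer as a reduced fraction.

6/5

N_ring = 15 + 2·30 = 75
15(ω_s−ω_c) = −75(ω_r−ω_c),  ω_s=0, ω_c=1
ω_r = 1 − (15/75)(0−1) = 6/5
ω_r/ω_c = 6/5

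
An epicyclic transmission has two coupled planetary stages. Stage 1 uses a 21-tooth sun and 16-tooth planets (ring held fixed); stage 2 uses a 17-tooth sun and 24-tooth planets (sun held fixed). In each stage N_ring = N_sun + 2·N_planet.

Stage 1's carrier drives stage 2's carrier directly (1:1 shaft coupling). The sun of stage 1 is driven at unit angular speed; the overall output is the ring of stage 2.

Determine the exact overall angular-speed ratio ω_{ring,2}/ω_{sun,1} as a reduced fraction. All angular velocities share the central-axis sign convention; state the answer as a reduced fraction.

861/2405

Stage 1: N_ring = 21 + 2·16 = 53
Stage 1: 21(ω_s−ω_c) = −53(ω_r−ω_c),  ω_r=0, ω_s=1
Stage 1: 21(1−ω_c) = −53(0−ω_c)  ⇒  74ω_c = 21  ⇒  ω_c = 21/74
  ⇒ ω_c¹/ω_s¹ = 21/74
Stage 2: N_ring = 17 + 2·24 = 65
Stage 2: 17(ω_s−ω_c) = −65(ω_r−ω_c),  ω_s=0, ω_c=1
Stage 2: ω_r = 1 − (17/65)(0−1) = 82/65
  ⇒ ω_r²/ω_c² = 82/65
Coupling ω_c² = ω_c¹ ⇒ overall = 21/74 × 82/65 = 861/2405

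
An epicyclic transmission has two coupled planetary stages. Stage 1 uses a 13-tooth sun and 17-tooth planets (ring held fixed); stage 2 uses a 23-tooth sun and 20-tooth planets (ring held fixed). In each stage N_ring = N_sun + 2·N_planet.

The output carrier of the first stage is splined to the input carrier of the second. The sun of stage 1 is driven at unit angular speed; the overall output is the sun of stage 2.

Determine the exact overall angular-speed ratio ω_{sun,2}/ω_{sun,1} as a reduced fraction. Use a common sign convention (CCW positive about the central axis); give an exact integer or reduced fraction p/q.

559/690

Stage 1: N_ring = 13 + 2·17 = 47
Stage 1: 13(ω_s−ω_c) = −47(ω_r−ω_c),  ω_r=0, ω_s=1
Stage 1: 13(1−ω_c) = −47(0−ω_c)  ⇒  60ω_c = 13  ⇒  ω_c = 13/60
  ⇒ ω_c¹/ω_s¹ = 13/60
Stage 2: N_ring = 23 + 2·20 = 63
Stage 2: 23(ω_s−ω_c) = −63(ω_r−ω_c),  ω_r=0, ω_c=1
Stage 2: ω_s = 1 − (63/23)(0−1) = 86/23
  ⇒ ω_s²/ω_c² = 86/23
Coupling ω_c² = ω_c¹ ⇒ overall = 13/60 × 86/23 = 559/690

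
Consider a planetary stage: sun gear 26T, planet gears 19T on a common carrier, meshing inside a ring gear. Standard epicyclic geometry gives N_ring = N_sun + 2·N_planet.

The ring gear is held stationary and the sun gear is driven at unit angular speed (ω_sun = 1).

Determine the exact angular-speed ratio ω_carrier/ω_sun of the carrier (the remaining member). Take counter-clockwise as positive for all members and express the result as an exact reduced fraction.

N_ring = 26 + 2·19 = 64
26(ω_s−ω_c) = −64(ω_r−ω_c),  ω_r=0, ω_s=1
26(1−ω_c) = −64(0−ω_c)  ⇒  90ω_c = 26  ⇒  ω_c = 13/45
ω_c/ω_s = 13/45

13/45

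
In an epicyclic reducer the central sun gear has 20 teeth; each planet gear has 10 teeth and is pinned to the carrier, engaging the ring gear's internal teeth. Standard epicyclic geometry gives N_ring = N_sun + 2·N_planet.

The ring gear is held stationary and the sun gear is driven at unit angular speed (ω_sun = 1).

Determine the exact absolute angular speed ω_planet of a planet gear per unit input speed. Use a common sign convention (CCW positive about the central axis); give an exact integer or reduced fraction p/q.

N_ring = 20 + 2·10 = 40
20(ω_s−ω_c) = −40(ω_r−ω_c),  ω_r=0, ω_s=1
20(1−ω_c) = −40(0−ω_c)  ⇒  60ω_c = 20  ⇒  ω_c = 1/3
sun–planet: 20·(1−1/3) = −10·(ω_p−ω_c)  ⇒  ω_p−ω_c = −(20/10)·(2/3) = -4/3
ω_p = 1/3 − 4/3 = -1

-1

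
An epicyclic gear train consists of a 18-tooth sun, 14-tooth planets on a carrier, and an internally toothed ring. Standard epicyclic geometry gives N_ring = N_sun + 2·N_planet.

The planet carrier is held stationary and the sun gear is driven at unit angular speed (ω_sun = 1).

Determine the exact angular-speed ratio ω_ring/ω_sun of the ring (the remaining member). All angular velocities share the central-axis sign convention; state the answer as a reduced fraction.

-9/23

N_ring = 18 + 2·14 = 46
18(ω_s−ω_c) = −46(ω_r−ω_c),  ω_c=0, ω_s=1
ω_r = 0 − (18/46)(1−0) = -9/23
ω_r/ω_s = -9/23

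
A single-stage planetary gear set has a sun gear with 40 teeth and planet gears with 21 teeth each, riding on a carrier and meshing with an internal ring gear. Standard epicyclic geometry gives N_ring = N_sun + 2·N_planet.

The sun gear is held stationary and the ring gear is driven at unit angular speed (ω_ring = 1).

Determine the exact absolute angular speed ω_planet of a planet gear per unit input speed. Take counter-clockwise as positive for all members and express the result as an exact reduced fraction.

N_ring = 40 + 2·21 = 82
40(ω_s−ω_c) = −82(ω_r−ω_c),  ω_s=0, ω_r=1
40(0−ω_c) = −82(1−ω_c)  ⇒  122ω_c = 82  ⇒  ω_c = 41/61
sun–planet: 40·(0−41/61) = −21·(ω_p−ω_c)  ⇒  ω_p−ω_c = −(40/21)·(-41/61) = 1640/1281
ω_p = 41/61 + 1640/1281 = 41/21

41/21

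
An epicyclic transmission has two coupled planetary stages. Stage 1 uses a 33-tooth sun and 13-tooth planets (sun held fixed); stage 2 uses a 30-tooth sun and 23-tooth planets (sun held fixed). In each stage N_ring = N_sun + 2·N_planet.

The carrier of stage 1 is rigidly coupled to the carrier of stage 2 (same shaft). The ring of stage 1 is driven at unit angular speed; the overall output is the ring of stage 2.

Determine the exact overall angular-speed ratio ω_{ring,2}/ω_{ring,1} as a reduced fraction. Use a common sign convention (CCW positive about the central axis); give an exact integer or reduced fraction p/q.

Stage 1: N_ring = 33 + 2·13 = 59
Stage 1: 33(ω_s−ω_c) = −59(ω_r−ω_c),  ω_s=0, ω_r=1
Stage 1: 33(0−ω_c) = −59(1−ω_c)  ⇒  92ω_c = 59  ⇒  ω_c = 59/92
  ⇒ ω_c¹/ω_r¹ = 59/92
Stage 2: N_ring = 30 + 2·23 = 76
Stage 2: 30(ω_s−ω_c) = −76(ω_r−ω_c),  ω_s=0, ω_c=1
Stage 2: ω_r = 1 − (30/76)(0−1) = 53/38
  ⇒ ω_r²/ω_c² = 53/38
Coupling ω_c² = ω_c¹ ⇒ overall = 59/92 × 53/38 = 3127/3496

3127/3496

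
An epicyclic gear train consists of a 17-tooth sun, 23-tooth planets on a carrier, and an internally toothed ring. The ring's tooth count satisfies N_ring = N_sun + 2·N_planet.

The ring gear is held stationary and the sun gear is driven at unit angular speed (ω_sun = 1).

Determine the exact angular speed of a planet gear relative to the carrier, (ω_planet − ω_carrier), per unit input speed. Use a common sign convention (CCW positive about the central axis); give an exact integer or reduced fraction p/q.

N_ring = 17 + 2·23 = 63
17(ω_s−ω_c) = −63(ω_r−ω_c),  ω_r=0, ω_s=1
17(1−ω_c) = −63(0−ω_c)  ⇒  80ω_c = 17  ⇒  ω_c = 17/80
sun–planet: 17·(1−17/80) = −23·(ω_p−ω_c)  ⇒  ω_p−ω_c = −(17/23)·(63/80) = -1071/1840

-1071/1840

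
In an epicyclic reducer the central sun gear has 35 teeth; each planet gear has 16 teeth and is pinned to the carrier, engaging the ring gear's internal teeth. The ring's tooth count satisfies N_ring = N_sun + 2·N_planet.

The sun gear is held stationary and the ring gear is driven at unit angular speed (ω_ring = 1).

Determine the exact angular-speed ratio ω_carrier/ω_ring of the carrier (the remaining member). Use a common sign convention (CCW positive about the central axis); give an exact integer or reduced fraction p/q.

N_ring = 35 + 2·16 = 67
35(ω_s−ω_c) = −67(ω_r−ω_c),  ω_s=0, ω_r=1
35(0−ω_c) = −67(1−ω_c)  ⇒  102ω_c = 67  ⇒  ω_c = 67/102
ω_c/ω_r = 67/102

67/102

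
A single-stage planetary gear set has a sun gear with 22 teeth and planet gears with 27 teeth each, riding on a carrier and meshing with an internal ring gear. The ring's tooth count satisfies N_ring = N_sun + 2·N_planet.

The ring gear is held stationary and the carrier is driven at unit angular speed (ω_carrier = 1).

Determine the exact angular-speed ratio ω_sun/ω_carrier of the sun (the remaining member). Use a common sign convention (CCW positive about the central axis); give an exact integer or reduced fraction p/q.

49/11

N_ring = 22 + 2·27 = 76
22(ω_s−ω_c) = −76(ω_r−ω_c),  ω_r=0, ω_c=1
ω_s = 1 − (76/22)(0−1) = 49/11
ω_s/ω_c = 49/11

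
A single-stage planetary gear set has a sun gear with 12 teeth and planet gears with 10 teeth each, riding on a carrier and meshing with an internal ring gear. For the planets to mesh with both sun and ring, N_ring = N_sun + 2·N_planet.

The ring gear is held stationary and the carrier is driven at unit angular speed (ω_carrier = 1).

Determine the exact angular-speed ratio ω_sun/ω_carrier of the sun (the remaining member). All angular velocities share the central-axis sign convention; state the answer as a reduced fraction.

11/3

N_ring = 12 + 2·10 = 32
12(ω_s−ω_c) = −32(ω_r−ω_c),  ω_r=0, ω_c=1
ω_s = 1 − (32/12)(0−1) = 11/3
ω_s/ω_c = 11/3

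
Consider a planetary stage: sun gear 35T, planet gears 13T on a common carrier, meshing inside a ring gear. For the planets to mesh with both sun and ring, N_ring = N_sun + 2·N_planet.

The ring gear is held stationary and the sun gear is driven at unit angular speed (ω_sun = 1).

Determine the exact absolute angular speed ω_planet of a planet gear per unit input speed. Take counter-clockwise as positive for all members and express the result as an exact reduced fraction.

-35/26

N_ring = 35 + 2·13 = 61
35(ω_s−ω_c) = −61(ω_r−ω_c),  ω_r=0, ω_s=1
35(1−ω_c) = −61(0−ω_c)  ⇒  96ω_c = 35  ⇒  ω_c = 35/96
sun–planet: 35·(1−35/96) = −13·(ω_p−ω_c)  ⇒  ω_p−ω_c = −(35/13)·(61/96) = -2135/1248
ω_p = 35/96 − 2135/1248 = -35/26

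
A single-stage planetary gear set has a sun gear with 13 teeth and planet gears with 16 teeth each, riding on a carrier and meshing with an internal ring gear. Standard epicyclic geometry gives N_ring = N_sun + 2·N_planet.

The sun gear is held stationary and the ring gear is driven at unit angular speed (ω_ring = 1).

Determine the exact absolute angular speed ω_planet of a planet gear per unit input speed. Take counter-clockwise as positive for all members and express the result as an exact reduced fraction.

45/32

N_ring = 13 + 2·16 = 45
13(ω_s−ω_c) = −45(ω_r−ω_c),  ω_s=0, ω_r=1
13(0−ω_c) = −45(1−ω_c)  ⇒  58ω_c = 45  ⇒  ω_c = 45/58
sun–planet: 13·(0−45/58) = −16·(ω_p−ω_c)  ⇒  ω_p−ω_c = −(13/16)·(-45/58) = 585/928
ω_p = 45/58 + 585/928 = 45/32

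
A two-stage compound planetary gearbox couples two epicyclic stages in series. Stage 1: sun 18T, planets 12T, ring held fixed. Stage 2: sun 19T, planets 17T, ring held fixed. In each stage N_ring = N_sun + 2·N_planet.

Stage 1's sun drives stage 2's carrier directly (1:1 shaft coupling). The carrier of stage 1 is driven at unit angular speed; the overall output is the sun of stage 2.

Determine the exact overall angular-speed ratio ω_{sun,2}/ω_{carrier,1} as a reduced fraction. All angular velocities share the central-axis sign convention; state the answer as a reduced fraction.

Stage 1: N_ring = 18 + 2·12 = 42
Stage 1: 18(ω_s−ω_c) = −42(ω_r−ω_c),  ω_r=0, ω_c=1
Stage 1: ω_s = 1 − (42/18)(0−1) = 10/3
  ⇒ ω_s¹/ω_c¹ = 10/3
Stage 2: N_ring = 19 + 2·17 = 53
Stage 2: 19(ω_s−ω_c) = −53(ω_r−ω_c),  ω_r=0, ω_c=1
Stage 2: ω_s = 1 − (53/19)(0−1) = 72/19
  ⇒ ω_s²/ω_c² = 72/19
Coupling ω_c² = ω_s¹ ⇒ overall = 10/3 × 72/19 = 240/19

240/19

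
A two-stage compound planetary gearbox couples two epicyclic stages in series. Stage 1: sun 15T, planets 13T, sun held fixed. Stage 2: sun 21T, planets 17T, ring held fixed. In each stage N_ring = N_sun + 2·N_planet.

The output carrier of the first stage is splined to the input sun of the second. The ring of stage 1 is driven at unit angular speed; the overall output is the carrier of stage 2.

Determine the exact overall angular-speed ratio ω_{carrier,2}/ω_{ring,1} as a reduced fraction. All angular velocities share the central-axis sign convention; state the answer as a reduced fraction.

Stage 1: N_ring = 15 + 2·13 = 41
Stage 1: 15(ω_s−ω_c) = −41(ω_r−ω_c),  ω_s=0, ω_r=1
Stage 1: 15(0−ω_c) = −41(1−ω_c)  ⇒  56ω_c = 41  ⇒  ω_c = 41/56
  ⇒ ω_c¹/ω_r¹ = 41/56
Stage 2: N_ring = 21 + 2·17 = 55
Stage 2: 21(ω_s−ω_c) = −55(ω_r−ω_c),  ω_r=0, ω_s=1
Stage 2: 21(1−ω_c) = −55(0−ω_c)  ⇒  76ω_c = 21  ⇒  ω_c = 21/76
  ⇒ ω_c²/ω_s² = 21/76
Coupling ω_s² = ω_c¹ ⇒ overall = 41/56 × 21/76 = 123/608

123/608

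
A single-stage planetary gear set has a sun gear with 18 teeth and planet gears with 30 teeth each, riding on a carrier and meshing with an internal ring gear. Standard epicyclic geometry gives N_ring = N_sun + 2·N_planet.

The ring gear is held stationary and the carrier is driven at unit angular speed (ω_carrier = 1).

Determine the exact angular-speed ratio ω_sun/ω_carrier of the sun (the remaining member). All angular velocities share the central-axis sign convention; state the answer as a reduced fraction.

16/3

N_ring = 18 + 2·30 = 78
18(ω_s−ω_c) = −78(ω_r−ω_c),  ω_r=0, ω_c=1
ω_s = 1 − (78/18)(0−1) = 16/3
ω_s/ω_c = 16/3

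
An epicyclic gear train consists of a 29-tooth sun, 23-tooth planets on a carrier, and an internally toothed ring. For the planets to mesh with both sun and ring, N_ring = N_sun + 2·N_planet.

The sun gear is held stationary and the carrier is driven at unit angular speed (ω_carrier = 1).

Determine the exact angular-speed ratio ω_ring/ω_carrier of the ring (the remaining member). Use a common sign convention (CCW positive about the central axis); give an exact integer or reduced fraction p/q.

N_ring = 29 + 2·23 = 75
29(ω_s−ω_c) = −75(ω_r−ω_c),  ω_s=0, ω_c=1
ω_r = 1 − (29/75)(0−1) = 104/75
ω_r/ω_c = 104/75

104/75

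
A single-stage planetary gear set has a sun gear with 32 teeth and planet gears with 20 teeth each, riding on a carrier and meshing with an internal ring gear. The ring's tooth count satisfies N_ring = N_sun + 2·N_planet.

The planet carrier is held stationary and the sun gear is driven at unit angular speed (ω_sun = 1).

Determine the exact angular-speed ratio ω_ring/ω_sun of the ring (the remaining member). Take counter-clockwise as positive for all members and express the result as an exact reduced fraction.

N_ring = 32 + 2·20 = 72
32(ω_s−ω_c) = −72(ω_r−ω_c),  ω_c=0, ω_s=1
ω_r = 0 − (32/72)(1−0) = -4/9
ω_r/ω_s = -4/9

-4/9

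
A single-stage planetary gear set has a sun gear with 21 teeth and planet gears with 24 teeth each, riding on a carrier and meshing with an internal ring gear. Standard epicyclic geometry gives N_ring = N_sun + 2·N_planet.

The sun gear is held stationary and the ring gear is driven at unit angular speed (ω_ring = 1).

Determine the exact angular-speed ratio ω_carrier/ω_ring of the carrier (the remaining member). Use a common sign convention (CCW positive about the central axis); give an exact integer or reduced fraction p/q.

23/30

N_ring = 21 + 2·24 = 69
21(ω_s−ω_c) = −69(ω_r−ω_c),  ω_s=0, ω_r=1
21(0−ω_c) = −69(1−ω_c)  ⇒  90ω_c = 69  ⇒  ω_c = 23/30
ω_c/ω_r = 23/30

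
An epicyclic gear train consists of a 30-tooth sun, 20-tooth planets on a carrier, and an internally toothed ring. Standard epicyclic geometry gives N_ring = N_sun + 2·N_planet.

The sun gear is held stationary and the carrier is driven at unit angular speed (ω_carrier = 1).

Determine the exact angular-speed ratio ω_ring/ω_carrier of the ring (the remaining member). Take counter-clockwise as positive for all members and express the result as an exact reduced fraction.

N_ring = 30 + 2·20 = 70
30(ω_s−ω_c) = −70(ω_r−ω_c),  ω_s=0, ω_c=1
ω_r = 1 − (30/70)(0−1) = 10/7
ω_r/ω_c = 10/7

10/7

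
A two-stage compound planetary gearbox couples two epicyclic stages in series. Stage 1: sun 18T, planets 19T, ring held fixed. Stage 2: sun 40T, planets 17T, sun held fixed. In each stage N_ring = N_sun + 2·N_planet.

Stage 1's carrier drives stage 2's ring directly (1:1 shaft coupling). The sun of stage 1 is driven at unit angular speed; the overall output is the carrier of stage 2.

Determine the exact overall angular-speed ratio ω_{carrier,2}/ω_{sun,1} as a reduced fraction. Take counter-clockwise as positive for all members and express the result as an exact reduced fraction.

Stage 1: N_ring = 18 + 2·19 = 56
Stage 1: 18(ω_s−ω_c) = −56(ω_r−ω_c),  ω_r=0, ω_s=1
Stage 1: 18(1−ω_c) = −56(0−ω_c)  ⇒  74ω_c = 18  ⇒  ω_c = 9/37
  ⇒ ω_c¹/ω_s¹ = 9/37
Stage 2: N_ring = 40 + 2·17 = 74
Stage 2: 40(ω_s−ω_c) = −74(ω_r−ω_c),  ω_s=0, ω_r=1
Stage 2: 40(0−ω_c) = −74(1−ω_c)  ⇒  114ω_c = 74  ⇒  ω_c = 37/57
  ⇒ ω_c²/ω_r² = 37/57
Coupling ω_r² = ω_c¹ ⇒ overall = 9/37 × 37/57 = 3/19

3/19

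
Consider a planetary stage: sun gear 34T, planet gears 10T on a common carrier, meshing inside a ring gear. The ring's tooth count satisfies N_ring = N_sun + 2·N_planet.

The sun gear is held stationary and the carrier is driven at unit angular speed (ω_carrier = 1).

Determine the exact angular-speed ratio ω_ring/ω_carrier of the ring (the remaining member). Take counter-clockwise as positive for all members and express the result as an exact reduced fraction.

44/27

N_ring = 34 + 2·10 = 54
34(ω_s−ω_c) = −54(ω_r−ω_c),  ω_s=0, ω_c=1
ω_r = 1 − (34/54)(0−1) = 44/27
ω_r/ω_c = 44/27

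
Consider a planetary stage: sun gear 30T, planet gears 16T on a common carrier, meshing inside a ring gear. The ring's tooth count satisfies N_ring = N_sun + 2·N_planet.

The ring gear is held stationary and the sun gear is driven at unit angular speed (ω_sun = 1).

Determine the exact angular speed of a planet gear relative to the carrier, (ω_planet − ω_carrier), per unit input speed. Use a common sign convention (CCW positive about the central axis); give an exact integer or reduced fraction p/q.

N_ring = 30 + 2·16 = 62
30(ω_s−ω_c) = −62(ω_r−ω_c),  ω_r=0, ω_s=1
30(1−ω_c) = −62(0−ω_c)  ⇒  92ω_c = 30  ⇒  ω_c = 15/46
sun–planet: 30·(1−15/46) = −16·(ω_p−ω_c)  ⇒  ω_p−ω_c = −(30/16)·(31/46) = -465/368

-465/368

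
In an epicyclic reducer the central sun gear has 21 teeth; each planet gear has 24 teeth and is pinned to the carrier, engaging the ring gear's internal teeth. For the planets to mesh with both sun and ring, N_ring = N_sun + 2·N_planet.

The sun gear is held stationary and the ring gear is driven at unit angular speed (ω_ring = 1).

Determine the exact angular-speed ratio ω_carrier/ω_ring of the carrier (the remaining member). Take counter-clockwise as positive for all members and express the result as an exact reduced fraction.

23/30

N_ring = 21 + 2·24 = 69
21(ω_s−ω_c) = −69(ω_r−ω_c),  ω_s=0, ω_r=1
21(0−ω_c) = −69(1−ω_c)  ⇒  90ω_c = 69  ⇒  ω_c = 23/30
ω_c/ω_r = 23/30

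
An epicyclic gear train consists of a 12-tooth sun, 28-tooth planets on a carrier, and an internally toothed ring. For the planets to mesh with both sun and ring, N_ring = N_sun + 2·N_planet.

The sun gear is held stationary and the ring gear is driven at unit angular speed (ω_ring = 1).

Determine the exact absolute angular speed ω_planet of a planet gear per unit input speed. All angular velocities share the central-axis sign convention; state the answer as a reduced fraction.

N_ring = 12 + 2·28 = 68
12(ω_s−ω_c) = −68(ω_r−ω_c),  ω_s=0, ω_r=1
12(0−ω_c) = −68(1−ω_c)  ⇒  80ω_c = 68  ⇒  ω_c = 17/20
sun–planet: 12·(0−17/20) = −28·(ω_p−ω_c)  ⇒  ω_p−ω_c = −(12/28)·(-17/20) = 51/140
ω_p = 17/20 + 51/140 = 17/14

17/14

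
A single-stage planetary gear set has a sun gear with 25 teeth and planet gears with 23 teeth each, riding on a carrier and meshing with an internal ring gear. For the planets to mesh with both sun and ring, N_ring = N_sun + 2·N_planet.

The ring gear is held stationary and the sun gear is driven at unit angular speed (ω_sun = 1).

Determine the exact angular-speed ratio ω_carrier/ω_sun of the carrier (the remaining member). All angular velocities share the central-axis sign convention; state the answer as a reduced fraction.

N_ring = 25 + 2·23 = 71
25(ω_s−ω_c) = −71(ω_r−ω_c),  ω_r=0, ω_s=1
25(1−ω_c) = −71(0−ω_c)  ⇒  96ω_c = 25  ⇒  ω_c = 25/96
ω_c/ω_s = 25/96

25/96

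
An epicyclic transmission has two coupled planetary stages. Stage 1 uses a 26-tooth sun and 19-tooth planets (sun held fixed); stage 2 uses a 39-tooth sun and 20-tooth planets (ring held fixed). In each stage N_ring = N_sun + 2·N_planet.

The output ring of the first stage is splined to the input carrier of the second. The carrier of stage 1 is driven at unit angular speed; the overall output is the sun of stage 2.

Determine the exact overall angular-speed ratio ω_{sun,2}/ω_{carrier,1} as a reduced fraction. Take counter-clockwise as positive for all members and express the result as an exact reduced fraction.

Stage 1: N_ring = 26 + 2·19 = 64
Stage 1: 26(ω_s−ω_c) = −64(ω_r−ω_c),  ω_s=0, ω_c=1
Stage 1: ω_r = 1 − (26/64)(0−1) = 45/32
  ⇒ ω_r¹/ω_c¹ = 45/32
Stage 2: N_ring = 39 + 2·20 = 79
Stage 2: 39(ω_s−ω_c) = −79(ω_r−ω_c),  ω_r=0, ω_c=1
Stage 2: ω_s = 1 − (79/39)(0−1) = 118/39
  ⇒ ω_s²/ω_c² = 118/39
Coupling ω_c² = ω_r¹ ⇒ overall = 45/32 × 118/39 = 885/208

885/208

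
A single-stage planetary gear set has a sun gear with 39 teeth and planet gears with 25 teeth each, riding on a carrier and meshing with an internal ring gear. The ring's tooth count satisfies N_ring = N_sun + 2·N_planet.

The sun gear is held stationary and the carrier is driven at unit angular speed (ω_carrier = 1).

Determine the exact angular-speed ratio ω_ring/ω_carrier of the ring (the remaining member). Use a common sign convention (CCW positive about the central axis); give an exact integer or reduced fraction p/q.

128/89

N_ring = 39 + 2·25 = 89
39(ω_s−ω_c) = −89(ω_r−ω_c),  ω_s=0, ω_c=1
ω_r = 1 − (39/89)(0−1) = 128/89
ω_r/ω_c = 128/89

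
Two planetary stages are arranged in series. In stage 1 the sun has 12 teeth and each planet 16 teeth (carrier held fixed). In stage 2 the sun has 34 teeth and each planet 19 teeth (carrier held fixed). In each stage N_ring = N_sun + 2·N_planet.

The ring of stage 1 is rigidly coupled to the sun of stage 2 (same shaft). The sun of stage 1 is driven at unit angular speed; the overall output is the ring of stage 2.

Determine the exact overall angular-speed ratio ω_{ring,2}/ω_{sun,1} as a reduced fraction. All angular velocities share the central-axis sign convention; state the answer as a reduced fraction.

17/132

Stage 1: N_ring = 12 + 2·16 = 44
Stage 1: 12(ω_s−ω_c) = −44(ω_r−ω_c),  ω_c=0, ω_s=1
Stage 1: ω_r = 0 − (12/44)(1−0) = -3/11
  ⇒ ω_r¹/ω_s¹ = -3/11
Stage 2: N_ring = 34 + 2·19 = 72
Stage 2: 34(ω_s−ω_c) = −72(ω_r−ω_c),  ω_c=0, ω_s=1
Stage 2: ω_r = 0 − (34/72)(1−0) = -17/36
  ⇒ ω_r²/ω_s² = -17/36
Coupling ω_s² = ω_r¹ ⇒ overall = -3/11 × -17/36 = 17/132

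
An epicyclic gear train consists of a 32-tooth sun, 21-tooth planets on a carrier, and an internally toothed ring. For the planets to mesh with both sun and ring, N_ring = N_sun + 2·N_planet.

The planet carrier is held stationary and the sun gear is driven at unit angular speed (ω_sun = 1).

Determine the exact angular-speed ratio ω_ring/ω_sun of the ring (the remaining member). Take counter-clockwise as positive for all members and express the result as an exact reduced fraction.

N_ring = 32 + 2·21 = 74
32(ω_s−ω_c) = −74(ω_r−ω_c),  ω_c=0, ω_s=1
ω_r = 0 − (32/74)(1−0) = -16/37
ω_r/ω_s = -16/37

-16/37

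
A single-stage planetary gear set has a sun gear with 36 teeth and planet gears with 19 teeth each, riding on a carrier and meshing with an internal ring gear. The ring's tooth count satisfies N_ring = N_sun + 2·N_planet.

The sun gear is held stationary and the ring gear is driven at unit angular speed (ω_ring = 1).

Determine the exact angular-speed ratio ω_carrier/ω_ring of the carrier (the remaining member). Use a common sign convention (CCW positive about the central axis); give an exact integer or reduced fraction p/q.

37/55

N_ring = 36 + 2·19 = 74
36(ω_s−ω_c) = −74(ω_r−ω_c),  ω_s=0, ω_r=1
36(0−ω_c) = −74(1−ω_c)  ⇒  110ω_c = 74  ⇒  ω_c = 37/55
ω_c/ω_r = 37/55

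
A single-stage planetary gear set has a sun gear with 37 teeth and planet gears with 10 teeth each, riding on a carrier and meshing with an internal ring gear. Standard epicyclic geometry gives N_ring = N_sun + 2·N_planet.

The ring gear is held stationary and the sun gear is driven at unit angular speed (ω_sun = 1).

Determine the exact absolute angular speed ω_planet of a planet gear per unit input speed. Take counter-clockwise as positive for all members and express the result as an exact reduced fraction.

-37/20

N_ring = 37 + 2·10 = 57
37(ω_s−ω_c) = −57(ω_r−ω_c),  ω_r=0, ω_s=1
37(1−ω_c) = −57(0−ω_c)  ⇒  94ω_c = 37  ⇒  ω_c = 37/94
sun–planet: 37·(1−37/94) = −10·(ω_p−ω_c)  ⇒  ω_p−ω_c = −(37/10)·(57/94) = -2109/940
ω_p = 37/94 − 2109/940 = -37/20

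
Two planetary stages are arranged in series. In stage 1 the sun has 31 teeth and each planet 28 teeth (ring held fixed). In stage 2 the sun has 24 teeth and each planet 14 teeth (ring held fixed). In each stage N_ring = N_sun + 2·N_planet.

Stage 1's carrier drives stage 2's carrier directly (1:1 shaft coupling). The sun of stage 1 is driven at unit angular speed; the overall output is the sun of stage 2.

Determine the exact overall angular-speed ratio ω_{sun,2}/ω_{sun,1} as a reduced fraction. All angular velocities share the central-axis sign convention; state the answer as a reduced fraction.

Stage 1: N_ring = 31 + 2·28 = 87
Stage 1: 31(ω_s−ω_c) = −87(ω_r−ω_c),  ω_r=0, ω_s=1
Stage 1: 31(1−ω_c) = −87(0−ω_c)  ⇒  118ω_c = 31  ⇒  ω_c = 31/118
  ⇒ ω_c¹/ω_s¹ = 31/118
Stage 2: N_ring = 24 + 2·14 = 52
Stage 2: 24(ω_s−ω_c) = −52(ω_r−ω_c),  ω_r=0, ω_c=1
Stage 2: ω_s = 1 − (52/24)(0−1) = 19/6
  ⇒ ω_s²/ω_c² = 19/6
Coupling ω_c² = ω_c¹ ⇒ overall = 31/118 × 19/6 = 589/708

589/708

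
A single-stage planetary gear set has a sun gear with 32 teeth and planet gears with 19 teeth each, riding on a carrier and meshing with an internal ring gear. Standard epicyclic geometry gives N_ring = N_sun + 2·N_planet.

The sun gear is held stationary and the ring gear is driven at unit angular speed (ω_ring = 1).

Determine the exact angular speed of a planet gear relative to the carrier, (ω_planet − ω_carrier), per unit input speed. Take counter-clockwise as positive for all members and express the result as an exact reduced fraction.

N_ring = 32 + 2·19 = 70
32(ω_s−ω_c) = −70(ω_r−ω_c),  ω_s=0, ω_r=1
32(0−ω_c) = −70(1−ω_c)  ⇒  102ω_c = 70  ⇒  ω_c = 35/51
sun–planet: 32·(0−35/51) = −19·(ω_p−ω_c)  ⇒  ω_p−ω_c = −(32/19)·(-35/51) = 1120/969

1120/969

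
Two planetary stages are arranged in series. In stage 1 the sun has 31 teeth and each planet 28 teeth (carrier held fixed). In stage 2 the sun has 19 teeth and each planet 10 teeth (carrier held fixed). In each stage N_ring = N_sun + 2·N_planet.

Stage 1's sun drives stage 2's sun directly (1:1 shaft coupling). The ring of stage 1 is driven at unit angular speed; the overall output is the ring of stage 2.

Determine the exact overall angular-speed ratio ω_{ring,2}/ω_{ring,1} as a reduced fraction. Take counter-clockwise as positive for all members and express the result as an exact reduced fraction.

551/403

Stage 1: N_ring = 31 + 2·28 = 87
Stage 1: 31(ω_s−ω_c) = −87(ω_r−ω_c),  ω_c=0, ω_r=1
Stage 1: ω_s = 0 − (87/31)(1−0) = -87/31
  ⇒ ω_s¹/ω_r¹ = -87/31
Stage 2: N_ring = 19 + 2·10 = 39
Stage 2: 19(ω_s−ω_c) = −39(ω_r−ω_c),  ω_c=0, ω_s=1
Stage 2: ω_r = 0 − (19/39)(1−0) = -19/39
  ⇒ ω_r²/ω_s² = -19/39
Coupling ω_s² = ω_s¹ ⇒ overall = -87/31 × -19/39 = 551/403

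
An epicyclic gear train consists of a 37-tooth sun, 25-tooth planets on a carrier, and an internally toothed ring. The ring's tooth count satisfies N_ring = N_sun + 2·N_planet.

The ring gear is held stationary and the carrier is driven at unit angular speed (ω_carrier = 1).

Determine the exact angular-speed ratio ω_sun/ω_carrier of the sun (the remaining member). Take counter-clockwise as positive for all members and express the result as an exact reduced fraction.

124/37

N_ring = 37 + 2·25 = 87
37(ω_s−ω_c) = −87(ω_r−ω_c),  ω_r=0, ω_c=1
ω_s = 1 − (87/37)(0−1) = 124/37
ω_s/ω_c = 124/37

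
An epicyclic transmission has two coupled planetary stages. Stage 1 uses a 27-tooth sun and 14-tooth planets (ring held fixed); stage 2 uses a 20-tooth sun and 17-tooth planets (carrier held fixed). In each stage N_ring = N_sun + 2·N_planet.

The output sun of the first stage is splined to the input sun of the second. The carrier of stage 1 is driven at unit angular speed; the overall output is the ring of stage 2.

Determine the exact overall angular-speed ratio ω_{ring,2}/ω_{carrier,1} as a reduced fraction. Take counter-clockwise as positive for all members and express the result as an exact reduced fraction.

-820/729

Stage 1: N_ring = 27 + 2·14 = 55
Stage 1: 27(ω_s−ω_c) = −55(ω_r−ω_c),  ω_r=0, ω_c=1
Stage 1: ω_s = 1 − (55/27)(0−1) = 82/27
  ⇒ ω_s¹/ω_c¹ = 82/27
Stage 2: N_ring = 20 + 2·17 = 54
Stage 2: 20(ω_s−ω_c) = −54(ω_r−ω_c),  ω_c=0, ω_s=1
Stage 2: ω_r = 0 − (20/54)(1−0) = -10/27
  ⇒ ω_r²/ω_s² = -10/27
Coupling ω_s² = ω_s¹ ⇒ overall = 82/27 × -10/27 = -820/729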